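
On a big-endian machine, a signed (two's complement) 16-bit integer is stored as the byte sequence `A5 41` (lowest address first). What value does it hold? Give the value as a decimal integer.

-23231

Big-endian: lowest address holds the most-significant byte.
The bytes are already most-significant first: 0xA541.
Top bit is set, so as a signed 16-bit value this is 0xA541 − 2^16 = -23231.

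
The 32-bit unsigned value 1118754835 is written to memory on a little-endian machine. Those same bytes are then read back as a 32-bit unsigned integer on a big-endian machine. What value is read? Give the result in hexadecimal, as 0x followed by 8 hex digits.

0x13D8AE42

1118754835 in 32-bit hexadecimal is 0x42AED813.
Stored little-endian, the bytes at ascending addresses are 13 D8 AE 42.
Read back as big-endian, the last byte is least significant, giving 0x13D8AE42.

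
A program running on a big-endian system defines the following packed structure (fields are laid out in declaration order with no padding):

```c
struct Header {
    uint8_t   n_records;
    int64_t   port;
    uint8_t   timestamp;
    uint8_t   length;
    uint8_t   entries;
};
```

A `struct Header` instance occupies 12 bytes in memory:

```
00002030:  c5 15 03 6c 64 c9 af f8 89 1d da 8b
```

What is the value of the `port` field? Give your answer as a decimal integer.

1514173079862900873

`port` follows `n_records` (1 byte), so it starts at byte offset 1 and occupies 8 bytes.
Bytes at offsets 1..8: 15 03 6C 64 C9 AF F8 89.
Big-endian: lowest address holds the most-significant byte.
The bytes are already most-significant first: 0x15036C64C9AFF889.
0x15036C64C9AFF889 = 1514173079862900873.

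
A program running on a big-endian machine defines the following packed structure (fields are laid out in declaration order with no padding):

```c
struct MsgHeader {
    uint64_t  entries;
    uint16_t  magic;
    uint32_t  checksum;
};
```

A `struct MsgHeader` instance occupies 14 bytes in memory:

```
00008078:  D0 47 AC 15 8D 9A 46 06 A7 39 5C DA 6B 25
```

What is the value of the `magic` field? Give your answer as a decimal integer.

`magic` follows `entries` (8 bytes), so it starts at byte offset 8 and occupies 2 bytes.
Bytes at offsets 8..9: A7 39.
In big-endian order the high byte comes first in memory.
The bytes are already most-significant first: 0xA739.
0xA739 = 42809.

42809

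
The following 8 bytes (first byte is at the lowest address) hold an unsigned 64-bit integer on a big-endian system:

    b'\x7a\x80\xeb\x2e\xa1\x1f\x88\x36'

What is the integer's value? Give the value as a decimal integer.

In big-endian order the high byte comes first in memory.
The bytes are already most-significant first: 0x7A80EB2EA11F8836.
0x7A80EB2EA11F8836 = 8827313855150393398.

8827313855150393398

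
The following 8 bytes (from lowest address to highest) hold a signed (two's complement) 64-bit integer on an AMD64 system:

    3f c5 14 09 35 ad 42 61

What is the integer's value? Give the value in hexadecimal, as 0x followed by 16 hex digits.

0x6142AD350914C53F

In little-endian order the low byte comes first in memory.
Reassemble most-significant byte first: 61 42 AD 35 09 14 C5 3F → 0x6142AD350914C53F.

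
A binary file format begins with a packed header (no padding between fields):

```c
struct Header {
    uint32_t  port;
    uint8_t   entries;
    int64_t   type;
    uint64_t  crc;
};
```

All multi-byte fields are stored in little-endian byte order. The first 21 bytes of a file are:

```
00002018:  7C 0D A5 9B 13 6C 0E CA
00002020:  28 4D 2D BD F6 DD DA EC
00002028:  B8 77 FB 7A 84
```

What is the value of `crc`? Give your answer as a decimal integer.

`crc` follows `port` (4 B), `entries` (1 B), `type` (8 B), so it starts at offset 4 + 1 + 8 = 13 and occupies 8 bytes.
Bytes at offsets 13..20: DD DA EC B8 77 FB 7A 84.
In little-endian order the low byte comes first in memory.
Reassemble most-significant byte first: 84 7A FB 77 B8 EC DA DD → 0x847AFB77B8ECDADD.
0x847AFB77B8ECDADD = 9546218851787397853.

9546218851787397853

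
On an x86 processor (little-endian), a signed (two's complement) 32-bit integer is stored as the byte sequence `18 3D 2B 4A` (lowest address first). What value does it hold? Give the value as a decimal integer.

1244347672

In little-endian order the low byte comes first in memory.
Reassemble most-significant byte first: 4A 2B 3D 18 → 0x4A2B3D18.
0x4A2B3D18 = 1244347672.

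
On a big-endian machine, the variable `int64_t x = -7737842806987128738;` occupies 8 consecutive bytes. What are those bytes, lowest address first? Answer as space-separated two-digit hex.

94 9D A8 F6 C1 B8 80 5E

Two's complement of -7737842806987128738 in 64 bits: 7737842806987128738 = 0x6B6257093E477FA2; invert → 0x949DA8F6C1B8805D; add 1 → 0x949DA8F6C1B8805E.
Split into bytes (most-significant first): 94 9D A8 F6 C1 B8 80 5E.
In big-endian order the high byte comes first in memory.
So the memory order matches the most-significant-first order: 94 9D A8 F6 C1 B8 80 5E.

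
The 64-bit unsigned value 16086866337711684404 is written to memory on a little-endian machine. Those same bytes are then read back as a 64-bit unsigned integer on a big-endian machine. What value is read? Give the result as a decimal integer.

3781755712569819359

16086866337711684404 in 64-bit hexadecimal is 0xDF4007B3C87E7B34.
Stored little-endian, the bytes at ascending addresses are 34 7B 7E C8 B3 07 40 DF.
Read back as big-endian, the last byte is least significant, giving 0x347B7EC8B30740DF.
0x347B7EC8B30740DF = 3781755712569819359.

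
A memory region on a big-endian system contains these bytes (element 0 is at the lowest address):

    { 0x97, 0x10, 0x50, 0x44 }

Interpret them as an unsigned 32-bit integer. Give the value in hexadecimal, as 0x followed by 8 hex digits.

0x97105044

Big-endian: lowest address holds the most-significant byte.
The bytes are already most-significant first: 0x97105044.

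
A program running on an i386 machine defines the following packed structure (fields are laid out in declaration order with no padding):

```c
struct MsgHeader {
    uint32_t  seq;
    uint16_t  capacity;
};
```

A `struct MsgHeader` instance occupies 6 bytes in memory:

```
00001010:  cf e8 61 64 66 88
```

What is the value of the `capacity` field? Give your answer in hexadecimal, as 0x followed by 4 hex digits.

0x8866

`capacity` follows `seq` (4 bytes), so it starts at byte offset 4 and occupies 2 bytes.
Bytes at offsets 4..5: 66 88.
Little-endian stores the least-significant byte at the lowest address.
Reassemble most-significant byte first: 88 66 → 0x8866.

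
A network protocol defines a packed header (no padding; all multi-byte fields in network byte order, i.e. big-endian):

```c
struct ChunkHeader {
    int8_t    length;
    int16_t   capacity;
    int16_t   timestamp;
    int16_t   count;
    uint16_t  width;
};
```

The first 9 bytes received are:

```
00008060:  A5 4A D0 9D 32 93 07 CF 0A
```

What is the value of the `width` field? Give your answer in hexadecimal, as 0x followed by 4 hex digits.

0xCF0A

`width` follows `length` (1 B), `capacity` (2 B), `timestamp` (2 B), `count` (2 B), so it starts at offset 1 + 2 + 2 + 2 = 7 and occupies 2 bytes.
Bytes at offsets 7..8: CF 0A.
In big-endian order the high byte comes first in memory.
The bytes are already most-significant first: 0xCF0A.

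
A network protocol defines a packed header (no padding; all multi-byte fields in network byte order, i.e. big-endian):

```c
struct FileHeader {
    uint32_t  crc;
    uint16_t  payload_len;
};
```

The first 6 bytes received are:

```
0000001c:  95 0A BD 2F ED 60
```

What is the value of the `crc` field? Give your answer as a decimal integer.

`crc` is the first field, at byte offset 0, occupying 4 bytes.
Bytes at offsets 0..3: 95 0A BD 2F.
Big-endian: lowest address holds the most-significant byte.
The bytes are already most-significant first: 0x950ABD2F.
0x950ABD2F = 2500508975.

2500508975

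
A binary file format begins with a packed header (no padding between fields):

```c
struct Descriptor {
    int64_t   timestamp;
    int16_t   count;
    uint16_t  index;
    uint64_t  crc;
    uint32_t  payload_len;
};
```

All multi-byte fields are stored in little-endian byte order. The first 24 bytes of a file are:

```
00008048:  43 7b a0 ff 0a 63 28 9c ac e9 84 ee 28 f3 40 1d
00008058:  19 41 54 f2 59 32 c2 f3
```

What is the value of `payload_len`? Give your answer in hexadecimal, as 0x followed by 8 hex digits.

0xF3C23259

`payload_len` follows `timestamp` (8 B), `count` (2 B), `index` (2 B), `crc` (8 B), so it starts at offset 8 + 2 + 2 + 8 = 20 and occupies 4 bytes.
Bytes at offsets 20..23: 59 32 C2 F3.
Little-endian: lowest address holds the least-significant byte.
Reassemble most-significant byte first: F3 C2 32 59 → 0xF3C23259.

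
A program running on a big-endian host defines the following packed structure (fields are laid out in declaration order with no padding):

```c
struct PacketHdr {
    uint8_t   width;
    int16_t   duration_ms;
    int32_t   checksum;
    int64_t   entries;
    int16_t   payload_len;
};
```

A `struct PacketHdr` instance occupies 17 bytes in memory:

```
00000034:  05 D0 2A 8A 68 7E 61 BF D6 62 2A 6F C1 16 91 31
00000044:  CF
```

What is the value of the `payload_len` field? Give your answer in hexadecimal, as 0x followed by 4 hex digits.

`payload_len` follows `width` (1 B), `duration_ms` (2 B), `checksum` (4 B), `entries` (8 B), so it starts at offset 1 + 2 + 4 + 8 = 15 and occupies 2 bytes.
Bytes at offsets 15..16: 31 CF.
Big-endian stores the most-significant byte at the lowest address.
The bytes are already most-significant first: 0x31CF.

0x31CF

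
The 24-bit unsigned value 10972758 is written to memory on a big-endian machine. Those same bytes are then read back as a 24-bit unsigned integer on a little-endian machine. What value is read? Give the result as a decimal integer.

5664423

10972758 in 24-bit hexadecimal is 0xA76E56.
Stored big-endian, the bytes at ascending addresses are A7 6E 56.
Read back as little-endian, the first byte is least significant, giving 0x566EA7.
0x566EA7 = 5664423.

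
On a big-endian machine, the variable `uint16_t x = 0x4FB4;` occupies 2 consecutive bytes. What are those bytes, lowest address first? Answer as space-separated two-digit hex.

4F B4

Split into bytes (most-significant first): 4F B4.
Big-endian stores the most-significant byte at the lowest address.
So the memory order matches the most-significant-first order: 4F B4.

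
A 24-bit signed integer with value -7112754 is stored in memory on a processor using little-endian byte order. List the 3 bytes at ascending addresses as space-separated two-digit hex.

CE 77 93

Two's complement of -7112754 in 24 bits: 7112754 = 0x6C8832; invert → 0x9377CD; add 1 → 0x9377CE.
Split into bytes (most-significant first): 93 77 CE.
In little-endian order the low byte comes first in memory.
So at ascending addresses the bytes are CE 77 93.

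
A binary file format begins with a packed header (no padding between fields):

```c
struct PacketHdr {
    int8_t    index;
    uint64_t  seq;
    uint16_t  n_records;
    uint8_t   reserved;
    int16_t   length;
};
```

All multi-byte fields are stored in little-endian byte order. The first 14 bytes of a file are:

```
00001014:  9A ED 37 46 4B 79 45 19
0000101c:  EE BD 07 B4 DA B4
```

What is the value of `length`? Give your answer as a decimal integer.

-19238

`length` follows `index` (1 B), `seq` (8 B), `n_records` (2 B), `reserved` (1 B), so it starts at offset 1 + 8 + 2 + 1 = 12 and occupies 2 bytes.
Bytes at offsets 12..13: DA B4.
Little-endian: lowest address holds the least-significant byte.
Reassemble most-significant byte first: B4 DA → 0xB4DA.
Top bit is set, so as a signed 16-bit value this is 0xB4DA − 2^16 = -19238.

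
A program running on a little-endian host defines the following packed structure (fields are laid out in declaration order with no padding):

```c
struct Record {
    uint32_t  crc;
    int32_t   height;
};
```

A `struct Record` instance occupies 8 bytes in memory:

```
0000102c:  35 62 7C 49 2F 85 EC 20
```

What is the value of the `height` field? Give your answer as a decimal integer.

`height` follows `crc` (4 bytes), so it starts at byte offset 4 and occupies 4 bytes.
Bytes at offsets 4..7: 2F 85 EC 20.
In little-endian order the low byte comes first in memory.
Reassemble most-significant byte first: 20 EC 85 2F → 0x20EC852F.
0x20EC852F = 552371503.

552371503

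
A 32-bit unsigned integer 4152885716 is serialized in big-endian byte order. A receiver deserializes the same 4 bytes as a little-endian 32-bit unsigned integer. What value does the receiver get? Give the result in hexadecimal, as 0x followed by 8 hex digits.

0xD40188F7

4152885716 in 32-bit hexadecimal is 0xF78801D4.
Stored big-endian, the bytes at ascending addresses are F7 88 01 D4.
Read back as little-endian, the first byte is least significant, giving 0xD40188F7.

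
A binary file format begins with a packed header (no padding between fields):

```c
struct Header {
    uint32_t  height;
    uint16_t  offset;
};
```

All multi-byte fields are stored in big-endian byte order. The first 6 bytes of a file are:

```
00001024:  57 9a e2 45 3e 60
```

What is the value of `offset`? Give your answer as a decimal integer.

15968

`offset` follows `height` (4 bytes), so it starts at byte offset 4 and occupies 2 bytes.
Bytes at offsets 4..5: 3E 60.
In big-endian order the high byte comes first in memory.
The bytes are already most-significant first: 0x3E60.
0x3E60 = 15968.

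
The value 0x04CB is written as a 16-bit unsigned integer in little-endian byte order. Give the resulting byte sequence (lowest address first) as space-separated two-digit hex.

Split into bytes (most-significant first): 04 CB.
In little-endian order the low byte comes first in memory.
So at ascending addresses the bytes are CB 04.

CB 04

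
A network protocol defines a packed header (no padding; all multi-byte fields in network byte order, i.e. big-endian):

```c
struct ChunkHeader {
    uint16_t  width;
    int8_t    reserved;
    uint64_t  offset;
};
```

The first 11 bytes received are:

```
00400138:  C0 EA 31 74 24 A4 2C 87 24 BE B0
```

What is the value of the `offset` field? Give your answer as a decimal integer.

`offset` follows `width` (2 B), `reserved` (1 B), so it starts at offset 2 + 1 = 3 and occupies 8 bytes.
Bytes at offsets 3..10: 74 24 A4 2C 87 24 BE B0.
Big-endian: lowest address holds the most-significant byte.
The bytes are already most-significant first: 0x7424A42C8724BEB0.
0x7424A42C8724BEB0 = 8368994518714072752.

8368994518714072752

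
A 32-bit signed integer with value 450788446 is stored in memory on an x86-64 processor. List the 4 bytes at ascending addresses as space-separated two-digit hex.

450788446 in hexadecimal, padded to 32 bits, is 0x1ADE7C5E.
Split into bytes (most-significant first): 1A DE 7C 5E.
In little-endian order the low byte comes first in memory.
So at ascending addresses the bytes are 5E 7C DE 1A.

5E 7C DE 1A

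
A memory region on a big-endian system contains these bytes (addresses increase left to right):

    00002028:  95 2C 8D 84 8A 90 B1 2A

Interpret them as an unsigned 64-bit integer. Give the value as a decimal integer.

10749122011026469162

Big-endian stores the most-significant byte at the lowest address.
The bytes are already most-significant first: 0x952C8D848A90B12A.
0x952C8D848A90B12A = 10749122011026469162.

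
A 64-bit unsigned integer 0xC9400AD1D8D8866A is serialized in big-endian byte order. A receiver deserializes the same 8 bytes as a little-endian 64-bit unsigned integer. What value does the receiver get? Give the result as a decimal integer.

Stored big-endian, the bytes at ascending addresses are C9 40 0A D1 D8 D8 86 6A.
Read back as little-endian, the first byte is least significant, giving 0x6A86D8D8D10A40C9.
0x6A86D8D8D10A40C9 = 7676061040631234761.

7676061040631234761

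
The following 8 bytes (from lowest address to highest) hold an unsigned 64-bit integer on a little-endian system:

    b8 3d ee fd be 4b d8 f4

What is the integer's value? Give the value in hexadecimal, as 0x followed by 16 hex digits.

0xF4D84BBEFDEE3DB8

Little-endian stores the least-significant byte at the lowest address.
Reassemble most-significant byte first: F4 D8 4B BE FD EE 3D B8 → 0xF4D84BBEFDEE3DB8.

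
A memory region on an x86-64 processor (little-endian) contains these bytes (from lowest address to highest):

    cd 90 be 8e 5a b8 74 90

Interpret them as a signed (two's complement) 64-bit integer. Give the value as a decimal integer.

In little-endian order the low byte comes first in memory.
Reassemble most-significant byte first: 90 74 B8 5A 8E BE 90 CD → 0x9074B85A8EBE90CD.
Top bit is set, so as a signed 64-bit value this is 0x9074B85A8EBE90CD − 2^64 = -8037596735868071731.

-8037596735868071731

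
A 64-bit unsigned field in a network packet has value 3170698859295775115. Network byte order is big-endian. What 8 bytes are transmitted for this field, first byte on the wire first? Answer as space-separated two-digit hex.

2C 00 95 D0 3E 0F 99 8B

3170698859295775115 in hexadecimal, padded to 64 bits, is 0x2C0095D03E0F998B.
Split into bytes (most-significant first): 2C 00 95 D0 3E 0F 99 8B.
Big-endian: lowest address holds the most-significant byte.
So the memory order matches the most-significant-first order: 2C 00 95 D0 3E 0F 99 8B.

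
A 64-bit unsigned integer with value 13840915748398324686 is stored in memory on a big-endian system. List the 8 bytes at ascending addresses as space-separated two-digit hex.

13840915748398324686 in hexadecimal, padded to 64 bits, is 0xC014CF8A75645BCE.
Split into bytes (most-significant first): C0 14 CF 8A 75 64 5B CE.
Big-endian: lowest address holds the most-significant byte.
So the memory order matches the most-significant-first order: C0 14 CF 8A 75 64 5B CE.

C0 14 CF 8A 75 64 5B CE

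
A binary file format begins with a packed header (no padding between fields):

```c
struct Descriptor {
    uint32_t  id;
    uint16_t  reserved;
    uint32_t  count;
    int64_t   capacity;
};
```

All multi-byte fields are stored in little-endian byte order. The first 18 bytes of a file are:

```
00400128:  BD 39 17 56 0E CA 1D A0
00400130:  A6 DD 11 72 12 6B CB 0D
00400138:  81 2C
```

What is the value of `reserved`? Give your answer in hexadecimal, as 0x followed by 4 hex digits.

0xCA0E

`reserved` follows `id` (4 bytes), so it starts at byte offset 4 and occupies 2 bytes.
Bytes at offsets 4..5: 0E CA.
Little-endian: lowest address holds the least-significant byte.
Reassemble most-significant byte first: CA 0E → 0xCA0E.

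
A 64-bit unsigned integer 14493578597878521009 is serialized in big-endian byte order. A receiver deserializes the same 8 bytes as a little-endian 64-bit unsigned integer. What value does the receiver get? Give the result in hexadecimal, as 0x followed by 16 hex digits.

0xB1DCC0CAF18823C9

14493578597878521009 in 64-bit hexadecimal is 0xC92388F1CAC0DCB1.
Stored big-endian, the bytes at ascending addresses are C9 23 88 F1 CA C0 DC B1.
Read back as little-endian, the first byte is least significant, giving 0xB1DCC0CAF18823C9.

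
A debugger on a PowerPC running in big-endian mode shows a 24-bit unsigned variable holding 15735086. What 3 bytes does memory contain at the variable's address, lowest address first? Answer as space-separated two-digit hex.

15735086 in hexadecimal, padded to 24 bits, is 0xF0192E.
Split into bytes (most-significant first): F0 19 2E.
In big-endian order the high byte comes first in memory.
So the memory order matches the most-significant-first order: F0 19 2E.

F0 19 2E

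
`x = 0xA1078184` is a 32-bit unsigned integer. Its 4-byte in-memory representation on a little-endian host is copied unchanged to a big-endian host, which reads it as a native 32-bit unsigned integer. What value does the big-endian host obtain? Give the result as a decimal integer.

2223048609

Stored little-endian, the bytes at ascending addresses are 84 81 07 A1.
Read back as big-endian, the last byte is least significant, giving 0x848107A1.
0x848107A1 = 2223048609.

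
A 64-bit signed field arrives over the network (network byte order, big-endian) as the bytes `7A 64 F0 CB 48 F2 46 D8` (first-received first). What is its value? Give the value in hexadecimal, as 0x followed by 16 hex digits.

0x7A64F0CB48F246D8

Big-endian: lowest address holds the most-significant byte.
The bytes are already most-significant first: 0x7A64F0CB48F246D8.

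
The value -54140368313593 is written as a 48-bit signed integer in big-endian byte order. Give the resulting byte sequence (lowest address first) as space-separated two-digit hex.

CE C2 76 94 23 07

Two's complement of -54140368313593 in 48 bits: 54140368313593 = 0x313D896BDCF9; invert → 0xCEC276942306; add 1 → 0xCEC276942307.
Split into bytes (most-significant first): CE C2 76 94 23 07.
Big-endian: lowest address holds the most-significant byte.
So the memory order matches the most-significant-first order: CE C2 76 94 23 07.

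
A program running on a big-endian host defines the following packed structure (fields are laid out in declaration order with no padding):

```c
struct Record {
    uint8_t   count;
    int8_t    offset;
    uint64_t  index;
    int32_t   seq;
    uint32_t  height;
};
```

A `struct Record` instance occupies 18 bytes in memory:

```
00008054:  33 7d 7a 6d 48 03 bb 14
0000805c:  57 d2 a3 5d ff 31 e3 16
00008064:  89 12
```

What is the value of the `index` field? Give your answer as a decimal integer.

`index` follows `count` (1 B), `offset` (1 B), so it starts at offset 1 + 1 = 2 and occupies 8 bytes.
Bytes at offsets 2..9: 7A 6D 48 03 BB 14 57 D2.
Big-endian: lowest address holds the most-significant byte.
The bytes are already most-significant first: 0x7A6D4803BB1457D2.
0x7A6D4803BB1457D2 = 8821786425949444050.

8821786425949444050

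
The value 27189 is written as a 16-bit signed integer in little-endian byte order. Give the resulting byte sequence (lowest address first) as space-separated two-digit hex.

35 6A

27189 in hexadecimal, padded to 16 bits, is 0x6A35.
Split into bytes (most-significant first): 6A 35.
In little-endian order the low byte comes first in memory.
So at ascending addresses the bytes are 35 6A.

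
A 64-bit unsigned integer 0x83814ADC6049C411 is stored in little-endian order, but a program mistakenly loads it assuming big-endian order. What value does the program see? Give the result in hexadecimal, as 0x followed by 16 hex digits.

0x11C44960DC4A8183

Stored little-endian, the bytes at ascending addresses are 11 C4 49 60 DC 4A 81 83.
Read back as big-endian, the last byte is least significant, giving 0x11C44960DC4A8183.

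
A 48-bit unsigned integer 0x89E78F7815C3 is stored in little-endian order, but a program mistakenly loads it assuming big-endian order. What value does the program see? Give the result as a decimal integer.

Stored little-endian, the bytes at ascending addresses are C3 15 78 8F E7 89.
Read back as big-endian, the last byte is least significant, giving 0xC315788FE789.
0xC315788FE789 = 214496984426377.

214496984426377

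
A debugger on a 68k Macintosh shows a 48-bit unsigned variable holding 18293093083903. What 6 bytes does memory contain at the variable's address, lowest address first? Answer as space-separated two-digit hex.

18293093083903 in hexadecimal, padded to 48 bits, is 0x10A33150AAFF.
Split into bytes (most-significant first): 10 A3 31 50 AA FF.
Big-endian stores the most-significant byte at the lowest address.
So the memory order matches the most-significant-first order: 10 A3 31 50 AA FF.

10 A3 31 50 AA FF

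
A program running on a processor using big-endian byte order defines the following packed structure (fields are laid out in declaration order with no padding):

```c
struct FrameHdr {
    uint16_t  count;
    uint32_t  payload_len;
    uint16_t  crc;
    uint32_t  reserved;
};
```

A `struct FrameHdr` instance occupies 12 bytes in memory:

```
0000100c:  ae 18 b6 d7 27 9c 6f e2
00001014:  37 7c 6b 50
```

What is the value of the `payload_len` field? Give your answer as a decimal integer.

3067553692

`payload_len` follows `count` (2 bytes), so it starts at byte offset 2 and occupies 4 bytes.
Bytes at offsets 2..5: B6 D7 27 9C.
Big-endian stores the most-significant byte at the lowest address.
The bytes are already most-significant first: 0xB6D7279C.
0xB6D7279C = 3067553692.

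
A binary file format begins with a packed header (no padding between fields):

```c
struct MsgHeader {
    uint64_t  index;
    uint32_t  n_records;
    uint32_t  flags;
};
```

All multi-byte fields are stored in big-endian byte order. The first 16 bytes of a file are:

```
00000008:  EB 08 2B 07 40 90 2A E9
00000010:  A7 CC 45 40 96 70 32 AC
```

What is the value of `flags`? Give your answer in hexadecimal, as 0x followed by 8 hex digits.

0x967032AC

`flags` follows `index` (8 B), `n_records` (4 B), so it starts at offset 8 + 4 = 12 and occupies 4 bytes.
Bytes at offsets 12..15: 96 70 32 AC.
In big-endian order the high byte comes first in memory.
The bytes are already most-significant first: 0x967032AC.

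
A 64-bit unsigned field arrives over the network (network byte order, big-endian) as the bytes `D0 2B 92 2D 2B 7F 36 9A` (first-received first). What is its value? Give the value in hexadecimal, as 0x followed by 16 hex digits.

0xD02B922D2B7F369A

In big-endian order the high byte comes first in memory.
The bytes are already most-significant first: 0xD02B922D2B7F369A.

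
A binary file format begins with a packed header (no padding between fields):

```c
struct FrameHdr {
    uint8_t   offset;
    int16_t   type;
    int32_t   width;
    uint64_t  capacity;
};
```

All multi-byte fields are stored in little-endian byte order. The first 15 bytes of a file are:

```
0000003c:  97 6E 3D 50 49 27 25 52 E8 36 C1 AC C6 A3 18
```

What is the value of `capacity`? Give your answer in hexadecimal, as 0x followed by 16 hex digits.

`capacity` follows `offset` (1 B), `type` (2 B), `width` (4 B), so it starts at offset 1 + 2 + 4 = 7 and occupies 8 bytes.
Bytes at offsets 7..14: 52 E8 36 C1 AC C6 A3 18.
Little-endian stores the least-significant byte at the lowest address.
Reassemble most-significant byte first: 18 A3 C6 AC C1 36 E8 52 → 0x18A3C6ACC136E852.

0x18A3C6ACC136E852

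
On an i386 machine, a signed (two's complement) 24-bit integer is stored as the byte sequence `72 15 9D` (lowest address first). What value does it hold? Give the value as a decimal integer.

-6482574

Little-endian: lowest address holds the least-significant byte.
Reassemble most-significant byte first: 9D 15 72 → 0x9D1572.
Top bit is set, so as a signed 24-bit value this is 0x9D1572 − 2^24 = -6482574.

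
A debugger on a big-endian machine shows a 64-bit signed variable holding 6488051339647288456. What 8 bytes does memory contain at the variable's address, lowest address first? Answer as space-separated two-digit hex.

5A 0A 30 51 78 2C 84 88

6488051339647288456 in hexadecimal, padded to 64 bits, is 0x5A0A3051782C8488.
Split into bytes (most-significant first): 5A 0A 30 51 78 2C 84 88.
In big-endian order the high byte comes first in memory.
So the memory order matches the most-significant-first order: 5A 0A 30 51 78 2C 84 88.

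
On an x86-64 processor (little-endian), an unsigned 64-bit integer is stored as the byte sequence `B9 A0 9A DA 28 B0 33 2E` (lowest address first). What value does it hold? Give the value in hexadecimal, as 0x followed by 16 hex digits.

In little-endian order the low byte comes first in memory.
Reassemble most-significant byte first: 2E 33 B0 28 DA 9A A0 B9 → 0x2E33B028DA9AA0B9.

0x2E33B028DA9AA0B9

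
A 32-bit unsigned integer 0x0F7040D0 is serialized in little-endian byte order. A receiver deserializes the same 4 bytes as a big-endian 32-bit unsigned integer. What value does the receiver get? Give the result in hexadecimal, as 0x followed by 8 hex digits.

0xD040700F

Stored little-endian, the bytes at ascending addresses are D0 40 70 0F.
Read back as big-endian, the last byte is least significant, giving 0xD040700F.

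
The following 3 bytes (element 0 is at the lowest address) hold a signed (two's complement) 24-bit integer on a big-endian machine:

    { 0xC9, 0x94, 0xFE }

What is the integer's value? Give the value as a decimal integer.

-3566338

In big-endian order the high byte comes first in memory.
The bytes are already most-significant first: 0xC994FE.
Top bit is set, so as a signed 24-bit value this is 0xC994FE − 2^24 = -3566338.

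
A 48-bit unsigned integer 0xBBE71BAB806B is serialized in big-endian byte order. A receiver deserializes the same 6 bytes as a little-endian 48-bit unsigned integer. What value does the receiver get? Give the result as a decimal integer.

118200370718651

Stored big-endian, the bytes at ascending addresses are BB E7 1B AB 80 6B.
Read back as little-endian, the first byte is least significant, giving 0x6B80AB1BE7BB.
0x6B80AB1BE7BB = 118200370718651.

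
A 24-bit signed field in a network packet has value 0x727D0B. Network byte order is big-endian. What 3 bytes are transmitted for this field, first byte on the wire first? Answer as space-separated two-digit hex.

Split into bytes (most-significant first): 72 7D 0B.
In big-endian order the high byte comes first in memory.
So the memory order matches the most-significant-first order: 72 7D 0B.

72 7D 0B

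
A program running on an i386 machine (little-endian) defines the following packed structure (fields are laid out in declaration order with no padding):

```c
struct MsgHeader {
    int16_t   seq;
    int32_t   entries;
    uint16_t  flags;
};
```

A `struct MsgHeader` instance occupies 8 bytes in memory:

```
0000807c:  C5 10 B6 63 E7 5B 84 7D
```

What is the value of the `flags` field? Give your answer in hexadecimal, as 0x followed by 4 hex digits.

0x7D84

`flags` follows `seq` (2 B), `entries` (4 B), so it starts at offset 2 + 4 = 6 and occupies 2 bytes.
Bytes at offsets 6..7: 84 7D.
Little-endian stores the least-significant byte at the lowest address.
Reassemble most-significant byte first: 7D 84 → 0x7D84.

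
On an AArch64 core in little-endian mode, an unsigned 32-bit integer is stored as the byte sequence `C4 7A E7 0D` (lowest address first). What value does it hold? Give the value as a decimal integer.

233274052

In little-endian order the low byte comes first in memory.
Reassemble most-significant byte first: 0D E7 7A C4 → 0x0DE77AC4.
0x0DE77AC4 = 233274052.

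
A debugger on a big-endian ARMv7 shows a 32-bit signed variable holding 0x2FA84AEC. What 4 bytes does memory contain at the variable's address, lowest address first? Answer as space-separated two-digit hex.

2F A8 4A EC

Split into bytes (most-significant first): 2F A8 4A EC.
In big-endian order the high byte comes first in memory.
So the memory order matches the most-significant-first order: 2F A8 4A EC.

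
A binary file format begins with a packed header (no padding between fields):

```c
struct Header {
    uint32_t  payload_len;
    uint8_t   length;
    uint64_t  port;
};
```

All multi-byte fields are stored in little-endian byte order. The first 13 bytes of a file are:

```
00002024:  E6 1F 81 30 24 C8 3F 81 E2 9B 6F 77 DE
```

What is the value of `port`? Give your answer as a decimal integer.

`port` follows `payload_len` (4 B), `length` (1 B), so it starts at offset 4 + 1 = 5 and occupies 8 bytes.
Bytes at offsets 5..12: C8 3F 81 E2 9B 6F 77 DE.
Little-endian stores the least-significant byte at the lowest address.
Reassemble most-significant byte first: DE 77 6F 9B E2 81 3F C8 → 0xDE776F9BE2813FC8.
0xDE776F9BE2813FC8 = 16030404113959305160.

16030404113959305160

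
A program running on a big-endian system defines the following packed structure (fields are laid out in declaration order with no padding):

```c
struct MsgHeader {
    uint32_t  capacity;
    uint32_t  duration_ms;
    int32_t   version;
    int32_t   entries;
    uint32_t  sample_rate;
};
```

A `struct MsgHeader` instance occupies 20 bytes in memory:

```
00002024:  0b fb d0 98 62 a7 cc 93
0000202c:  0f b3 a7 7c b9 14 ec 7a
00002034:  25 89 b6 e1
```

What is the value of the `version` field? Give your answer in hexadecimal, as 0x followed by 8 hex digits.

0x0FB3A77C

`version` follows `capacity` (4 B), `duration_ms` (4 B), so it starts at offset 4 + 4 = 8 and occupies 4 bytes.
Bytes at offsets 8..11: 0F B3 A7 7C.
Big-endian: lowest address holds the most-significant byte.
The bytes are already most-significant first: 0x0FB3A77C.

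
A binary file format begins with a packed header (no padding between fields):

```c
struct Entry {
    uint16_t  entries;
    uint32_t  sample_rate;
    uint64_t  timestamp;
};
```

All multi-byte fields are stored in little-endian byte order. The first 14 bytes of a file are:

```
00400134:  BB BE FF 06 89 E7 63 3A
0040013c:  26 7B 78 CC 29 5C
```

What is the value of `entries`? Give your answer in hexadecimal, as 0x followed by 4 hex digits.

`entries` is the first field, at byte offset 0, occupying 2 bytes.
Bytes at offsets 0..1: BB BE.
In little-endian order the low byte comes first in memory.
Reassemble most-significant byte first: BE BB → 0xBEBB.

0xBEBB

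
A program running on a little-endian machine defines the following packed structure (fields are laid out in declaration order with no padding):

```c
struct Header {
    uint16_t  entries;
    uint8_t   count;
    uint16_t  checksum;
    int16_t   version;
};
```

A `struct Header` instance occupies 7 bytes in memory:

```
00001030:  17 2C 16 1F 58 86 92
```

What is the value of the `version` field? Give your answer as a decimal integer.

`version` follows `entries` (2 B), `count` (1 B), `checksum` (2 B), so it starts at offset 2 + 1 + 2 = 5 and occupies 2 bytes.
Bytes at offsets 5..6: 86 92.
Little-endian stores the least-significant byte at the lowest address.
Reassemble most-significant byte first: 92 86 → 0x9286.
Top bit is set, so as a signed 16-bit value this is 0x9286 − 2^16 = -28026.

-28026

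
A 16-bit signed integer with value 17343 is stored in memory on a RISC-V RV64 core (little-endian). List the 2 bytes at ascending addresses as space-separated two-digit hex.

17343 in hexadecimal, padded to 16 bits, is 0x43BF.
Split into bytes (most-significant first): 43 BF.
Little-endian: lowest address holds the least-significant byte.
So at ascending addresses the bytes are BF 43.

BF 43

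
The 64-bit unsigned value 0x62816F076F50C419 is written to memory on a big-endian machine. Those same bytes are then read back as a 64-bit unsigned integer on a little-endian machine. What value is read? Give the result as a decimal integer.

1856697384179827042

Stored big-endian, the bytes at ascending addresses are 62 81 6F 07 6F 50 C4 19.
Read back as little-endian, the first byte is least significant, giving 0x19C4506F076F8162.
0x19C4506F076F8162 = 1856697384179827042.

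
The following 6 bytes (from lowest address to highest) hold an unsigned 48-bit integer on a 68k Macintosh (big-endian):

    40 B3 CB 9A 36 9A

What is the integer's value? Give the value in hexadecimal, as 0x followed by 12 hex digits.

0x40B3CB9A369A

Big-endian: lowest address holds the most-significant byte.
The bytes are already most-significant first: 0x40B3CB9A369A.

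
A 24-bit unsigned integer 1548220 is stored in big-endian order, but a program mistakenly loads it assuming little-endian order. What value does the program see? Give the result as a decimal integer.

1548220 in 24-bit hexadecimal is 0x179FBC.
Stored big-endian, the bytes at ascending addresses are 17 9F BC.
Read back as little-endian, the first byte is least significant, giving 0xBC9F17.
0xBC9F17 = 12361495.

12361495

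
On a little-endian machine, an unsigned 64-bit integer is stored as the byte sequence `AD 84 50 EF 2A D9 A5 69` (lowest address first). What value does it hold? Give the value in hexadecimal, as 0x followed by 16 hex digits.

0x69A5D92AEF5084AD

Little-endian stores the least-significant byte at the lowest address.
Reassemble most-significant byte first: 69 A5 D9 2A EF 50 84 AD → 0x69A5D92AEF5084AD.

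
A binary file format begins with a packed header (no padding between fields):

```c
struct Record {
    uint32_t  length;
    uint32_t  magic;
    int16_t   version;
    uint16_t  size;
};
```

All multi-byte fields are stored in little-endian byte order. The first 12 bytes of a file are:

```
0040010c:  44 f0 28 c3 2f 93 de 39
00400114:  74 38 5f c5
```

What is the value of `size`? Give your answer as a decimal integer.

50527

`size` follows `length` (4 B), `magic` (4 B), `version` (2 B), so it starts at offset 4 + 4 + 2 = 10 and occupies 2 bytes.
Bytes at offsets 10..11: 5F C5.
In little-endian order the low byte comes first in memory.
Reassemble most-significant byte first: C5 5F → 0xC55F.
0xC55F = 50527.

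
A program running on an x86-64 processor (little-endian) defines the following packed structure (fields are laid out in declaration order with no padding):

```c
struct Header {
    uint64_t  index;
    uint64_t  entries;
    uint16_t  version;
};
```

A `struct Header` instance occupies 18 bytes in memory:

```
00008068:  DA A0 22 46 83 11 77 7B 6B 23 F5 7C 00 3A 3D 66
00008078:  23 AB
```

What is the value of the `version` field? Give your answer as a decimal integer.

43811

`version` follows `index` (8 B), `entries` (8 B), so it starts at offset 8 + 8 = 16 and occupies 2 bytes.
Bytes at offsets 16..17: 23 AB.
In little-endian order the low byte comes first in memory.
Reassemble most-significant byte first: AB 23 → 0xAB23.
0xAB23 = 43811.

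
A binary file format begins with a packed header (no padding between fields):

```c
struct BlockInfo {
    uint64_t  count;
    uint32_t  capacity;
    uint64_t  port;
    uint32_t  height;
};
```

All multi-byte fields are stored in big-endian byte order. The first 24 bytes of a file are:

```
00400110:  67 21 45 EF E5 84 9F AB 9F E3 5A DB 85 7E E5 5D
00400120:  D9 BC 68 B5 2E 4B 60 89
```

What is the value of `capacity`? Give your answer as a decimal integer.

`capacity` follows `count` (8 bytes), so it starts at byte offset 8 and occupies 4 bytes.
Bytes at offsets 8..11: 9F E3 5A DB.
Big-endian stores the most-significant byte at the lowest address.
The bytes are already most-significant first: 0x9FE35ADB.
0x9FE35ADB = 2682477275.

2682477275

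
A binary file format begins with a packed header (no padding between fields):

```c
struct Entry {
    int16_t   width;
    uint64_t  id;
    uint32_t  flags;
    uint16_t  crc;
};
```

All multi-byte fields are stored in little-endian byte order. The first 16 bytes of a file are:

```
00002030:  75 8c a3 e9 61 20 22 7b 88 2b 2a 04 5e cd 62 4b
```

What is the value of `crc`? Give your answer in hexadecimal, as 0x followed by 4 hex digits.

`crc` follows `width` (2 B), `id` (8 B), `flags` (4 B), so it starts at offset 2 + 8 + 4 = 14 and occupies 2 bytes.
Bytes at offsets 14..15: 62 4B.
Little-endian stores the least-significant byte at the lowest address.
Reassemble most-significant byte first: 4B 62 → 0x4B62.

0x4B62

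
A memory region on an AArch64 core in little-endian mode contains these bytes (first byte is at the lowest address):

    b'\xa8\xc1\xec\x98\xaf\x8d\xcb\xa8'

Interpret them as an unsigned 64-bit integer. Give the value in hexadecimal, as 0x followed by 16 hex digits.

0xA8CB8DAF98ECC1A8

Little-endian stores the least-significant byte at the lowest address.
Reassemble most-significant byte first: A8 CB 8D AF 98 EC C1 A8 → 0xA8CB8DAF98ECC1A8.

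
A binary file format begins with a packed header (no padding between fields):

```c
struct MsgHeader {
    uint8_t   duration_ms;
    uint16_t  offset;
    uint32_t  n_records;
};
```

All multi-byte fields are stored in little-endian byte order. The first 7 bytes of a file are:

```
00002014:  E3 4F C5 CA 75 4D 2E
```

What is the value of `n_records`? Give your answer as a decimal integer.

776828362

`n_records` follows `duration_ms` (1 B), `offset` (2 B), so it starts at offset 1 + 2 = 3 and occupies 4 bytes.
Bytes at offsets 3..6: CA 75 4D 2E.
Little-endian stores the least-significant byte at the lowest address.
Reassemble most-significant byte first: 2E 4D 75 CA → 0x2E4D75CA.
0x2E4D75CA = 776828362.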